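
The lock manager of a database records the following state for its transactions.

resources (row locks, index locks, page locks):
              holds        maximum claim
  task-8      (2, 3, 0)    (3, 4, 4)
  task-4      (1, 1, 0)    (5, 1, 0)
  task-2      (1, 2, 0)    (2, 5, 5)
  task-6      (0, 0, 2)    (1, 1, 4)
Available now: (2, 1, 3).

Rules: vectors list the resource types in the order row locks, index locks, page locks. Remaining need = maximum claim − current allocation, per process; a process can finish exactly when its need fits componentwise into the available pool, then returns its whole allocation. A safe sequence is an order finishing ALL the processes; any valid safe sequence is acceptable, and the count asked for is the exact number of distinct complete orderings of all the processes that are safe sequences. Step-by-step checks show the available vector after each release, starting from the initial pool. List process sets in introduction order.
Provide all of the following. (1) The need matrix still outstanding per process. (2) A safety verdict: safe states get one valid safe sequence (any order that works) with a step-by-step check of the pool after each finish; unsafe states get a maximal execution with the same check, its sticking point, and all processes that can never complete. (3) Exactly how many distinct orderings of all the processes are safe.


(1) Need matrix, components ordered row locks, index locks, page locks:
  task-8: (1, 1, 4)
  task-4: (4, 0, 0)
  task-2: (1, 3, 5)
  task-6: (1, 1, 2)
(2) SAFE, for example via the order task-6, task-8, task-2, task-4.
Key observation: reading the order forward, task-6 is the first process whose need (1, 1, 2) meets the free pool (2, 1, 3) exactly on a resource it requests.
Step-by-step check:
  pool = (2, 1, 3)
  task-6 needs (1, 1, 2) <= (2, 1, 3) -> finishes; pool += (0, 0, 2) = (2, 1, 5)
  task-8 needs (1, 1, 4) <= (2, 1, 5) -> finishes; pool += (2, 3, 0) = (4, 4, 5)
  task-2 needs (1, 3, 5) <= (4, 4, 5) -> finishes; pool += (1, 2, 0) = (5, 6, 5)
  task-4 needs (4, 0, 0) <= (5, 6, 5) -> finishes; pool += (1, 1, 0) = (6, 7, 5)
(3) Exactly 2 of the possible complete orderings are safe sequences.


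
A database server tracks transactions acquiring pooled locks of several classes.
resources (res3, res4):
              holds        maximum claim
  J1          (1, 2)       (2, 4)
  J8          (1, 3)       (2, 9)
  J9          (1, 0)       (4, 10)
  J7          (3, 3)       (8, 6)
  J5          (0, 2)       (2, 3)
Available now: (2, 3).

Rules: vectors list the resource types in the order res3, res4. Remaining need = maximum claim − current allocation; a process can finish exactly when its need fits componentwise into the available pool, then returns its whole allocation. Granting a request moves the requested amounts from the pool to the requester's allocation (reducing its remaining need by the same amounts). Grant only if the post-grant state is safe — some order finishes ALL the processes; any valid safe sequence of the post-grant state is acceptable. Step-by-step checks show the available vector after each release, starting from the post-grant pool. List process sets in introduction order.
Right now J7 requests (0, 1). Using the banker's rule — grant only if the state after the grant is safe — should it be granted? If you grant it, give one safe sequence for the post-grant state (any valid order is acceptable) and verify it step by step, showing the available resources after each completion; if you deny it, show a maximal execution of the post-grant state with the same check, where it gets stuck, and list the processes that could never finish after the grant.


DENY — the pretend-granted state is unsafe.
Key observation: after J5, J1, J8 the pool peaks at (4, 9), and each blocked process is short somewhere: J9 on res4; J7 on res3.
After a pretend grant, a maximal execution: J5, J1, J8 — then nothing else fits. Walking it through:
  pool = (2, 2)
  J5 needs (2, 1) <= (2, 2) -> finishes; pool += (0, 2) = (2, 4)
  J1 needs (1, 2) <= (2, 4) -> finishes; pool += (1, 2) = (3, 6)
  J8 needs (1, 6) <= (3, 6) -> finishes; pool += (1, 3) = (4, 9)
  J9 still needs (3, 10) but only (4, 9) is free — short on res4
  J7 still needs (5, 2) but only (4, 9) is free — short on res3
Had the request been granted, J9 and J7 could never finish.


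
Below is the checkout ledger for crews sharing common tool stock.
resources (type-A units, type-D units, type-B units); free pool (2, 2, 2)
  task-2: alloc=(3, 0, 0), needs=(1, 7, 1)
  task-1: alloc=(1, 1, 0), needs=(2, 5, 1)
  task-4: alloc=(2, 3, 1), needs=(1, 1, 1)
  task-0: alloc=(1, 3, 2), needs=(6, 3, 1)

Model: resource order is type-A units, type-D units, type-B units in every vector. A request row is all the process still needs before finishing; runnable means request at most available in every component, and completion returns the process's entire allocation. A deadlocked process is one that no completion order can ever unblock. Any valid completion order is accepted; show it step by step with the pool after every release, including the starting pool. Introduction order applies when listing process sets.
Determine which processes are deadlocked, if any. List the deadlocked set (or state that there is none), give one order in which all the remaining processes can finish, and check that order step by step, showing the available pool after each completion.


Deadlocked: task-2 and task-0.
Key observation: after task-4, task-1 the pool peaks at (5, 6, 3), and each blocked process is short somewhere: task-2 on type-D units; task-0 on type-A units.
A valid finishing order for the others: task-4, task-1. Verifying each step:
  pool = (2, 2, 2)
  run task-4 (needs (1, 1, 1), free (2, 2, 2)); after release of (2, 3, 1) the pool is (4, 5, 3)
  run task-1 (needs (2, 5, 1), free (4, 5, 3)); after release of (1, 1, 0) the pool is (5, 6, 3)
The stuck group stays short no matter what:
  task-2 still needs (1, 7, 1) but only (5, 6, 3) is free — short on type-D units
  task-0 still needs (6, 3, 1) but only (5, 6, 3) is free — short on type-A units


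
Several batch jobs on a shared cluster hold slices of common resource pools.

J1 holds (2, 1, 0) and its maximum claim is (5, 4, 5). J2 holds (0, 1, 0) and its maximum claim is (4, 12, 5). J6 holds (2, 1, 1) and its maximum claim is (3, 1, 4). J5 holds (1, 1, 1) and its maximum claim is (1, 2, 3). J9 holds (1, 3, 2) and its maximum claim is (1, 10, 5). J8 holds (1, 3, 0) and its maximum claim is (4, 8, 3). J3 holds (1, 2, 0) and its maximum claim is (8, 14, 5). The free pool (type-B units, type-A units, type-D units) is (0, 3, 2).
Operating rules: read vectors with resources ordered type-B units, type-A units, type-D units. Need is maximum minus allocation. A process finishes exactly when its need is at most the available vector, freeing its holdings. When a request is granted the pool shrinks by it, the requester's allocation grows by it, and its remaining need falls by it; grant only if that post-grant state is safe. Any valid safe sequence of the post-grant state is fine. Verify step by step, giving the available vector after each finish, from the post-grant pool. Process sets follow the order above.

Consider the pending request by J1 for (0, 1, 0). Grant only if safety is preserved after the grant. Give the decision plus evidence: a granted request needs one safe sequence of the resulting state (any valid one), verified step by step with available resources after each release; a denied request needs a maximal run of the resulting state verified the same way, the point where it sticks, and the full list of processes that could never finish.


DENY — the pretend-granted state is unsafe.
Key observation: after J5, J6 the pool peaks at (3, 4, 4), and each blocked process is short somewhere: J1 on type-D units; J2 on type-B units, type-A units, type-D units; J9 on type-A units; J8 on type-A units; J3 on type-B units, type-A units, type-D units.
After a pretend grant, a maximal execution: J5, J6 — then nothing else fits. Walking it through:
  pool = (0, 2, 2)
  J5: need (0, 1, 2) fits (0, 2, 2); releases (1, 1, 1), pool now (1, 3, 3)
  J6: need (1, 0, 3) fits (1, 3, 3); releases (2, 1, 1), pool now (3, 4, 4)
  J1 cannot run: need (3, 2, 5) vs free (3, 4, 4) (insufficient type-D units)
  J2 cannot run: need (4, 11, 5) vs free (3, 4, 4) (insufficient type-B units, type-A units and type-D units)
  J9 cannot run: need (0, 7, 3) vs free (3, 4, 4) (insufficient type-A units)
  J8 cannot run: need (3, 5, 3) vs free (3, 4, 4) (insufficient type-A units)
  J3 cannot run: need (7, 12, 5) vs free (3, 4, 4) (insufficient type-B units, type-A units and type-D units)
Had the request been granted, J1, J2, J9, J8 and J3 could never finish.


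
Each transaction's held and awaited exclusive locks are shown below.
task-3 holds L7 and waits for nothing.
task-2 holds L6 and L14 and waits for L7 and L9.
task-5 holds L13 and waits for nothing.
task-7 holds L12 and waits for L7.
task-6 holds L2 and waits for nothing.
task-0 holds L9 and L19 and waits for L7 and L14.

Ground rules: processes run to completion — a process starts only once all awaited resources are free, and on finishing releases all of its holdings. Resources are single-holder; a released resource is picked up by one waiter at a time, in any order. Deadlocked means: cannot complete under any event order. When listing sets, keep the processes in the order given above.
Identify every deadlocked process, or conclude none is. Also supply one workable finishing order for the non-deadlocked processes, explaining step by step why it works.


Deadlocked: task-2 and task-0.
Key observation: the cycle task-2 -> task-0 -> task-2 can never break — each member waits on the next; no other process is dragged down with it.
One completion order for the rest: task-3, task-7, task-6, task-5.
Walking it through:
  task-3: no waits; runs immediately, freeing L7
  run task-7 (all its waits — L7 — are resolved); releases L12
  task-6: no waits; runs immediately, freeing L2
  task-5: no waits; runs immediately, freeing L13


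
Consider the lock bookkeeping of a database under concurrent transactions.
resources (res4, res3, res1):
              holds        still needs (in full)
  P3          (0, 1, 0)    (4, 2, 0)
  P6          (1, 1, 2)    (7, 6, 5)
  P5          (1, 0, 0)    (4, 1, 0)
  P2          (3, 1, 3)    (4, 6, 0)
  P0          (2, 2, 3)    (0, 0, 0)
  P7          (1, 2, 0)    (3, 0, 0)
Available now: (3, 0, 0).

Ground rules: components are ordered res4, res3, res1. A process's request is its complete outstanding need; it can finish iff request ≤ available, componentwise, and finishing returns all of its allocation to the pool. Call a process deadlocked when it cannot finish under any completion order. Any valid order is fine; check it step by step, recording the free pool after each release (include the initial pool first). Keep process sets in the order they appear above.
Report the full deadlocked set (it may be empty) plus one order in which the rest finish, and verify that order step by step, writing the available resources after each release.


Deadlocked: P6 and P2.
Key observation: once P7, P3, P0, P5 finish, the pool peaks at (7, 5, 3) — and every remaining process still needs more res3 than that.
A valid finishing order for the others: P7, P3, P0, P5. Step-by-step check:
  pool = (3, 0, 0)
  run P7 (needs (3, 0, 0), free (3, 0, 0)); after release of (1, 2, 0) the pool is (4, 2, 0)
  run P3 (needs (4, 2, 0), free (4, 2, 0)); after release of (0, 1, 0) the pool is (4, 3, 0)
  run P0 (needs (0, 0, 0), free (4, 3, 0)); after release of (2, 2, 3) the pool is (6, 5, 3)
  run P5 (needs (4, 1, 0), free (6, 5, 3)); after release of (1, 0, 0) the pool is (7, 5, 3)
The stuck group stays short no matter what:
  P6 cannot run: need (7, 6, 5) vs free (7, 5, 3) (insufficient res3 and res1)
  P2 cannot run: need (4, 6, 0) vs free (7, 5, 3) (insufficient res3)


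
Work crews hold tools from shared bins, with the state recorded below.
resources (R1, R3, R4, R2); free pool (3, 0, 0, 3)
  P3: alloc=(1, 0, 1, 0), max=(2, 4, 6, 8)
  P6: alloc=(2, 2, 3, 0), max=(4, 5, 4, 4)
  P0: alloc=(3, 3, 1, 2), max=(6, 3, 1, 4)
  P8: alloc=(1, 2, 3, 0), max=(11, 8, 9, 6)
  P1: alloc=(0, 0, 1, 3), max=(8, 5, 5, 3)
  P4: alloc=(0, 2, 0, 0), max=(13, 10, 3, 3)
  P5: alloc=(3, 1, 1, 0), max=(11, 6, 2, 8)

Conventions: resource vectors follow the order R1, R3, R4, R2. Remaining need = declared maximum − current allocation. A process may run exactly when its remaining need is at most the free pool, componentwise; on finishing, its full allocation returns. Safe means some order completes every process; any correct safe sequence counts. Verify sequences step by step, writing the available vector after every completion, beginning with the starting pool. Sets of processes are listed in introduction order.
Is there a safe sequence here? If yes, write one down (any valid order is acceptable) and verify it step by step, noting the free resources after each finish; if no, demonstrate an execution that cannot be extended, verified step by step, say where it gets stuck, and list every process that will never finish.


SAFE. One safe sequence: P0, P6, P1, P3, P5, P8, P4.
Key observation: P0 marks the first exact bind of the order: its need (3, 0, 0, 2) fits the free (3, 0, 0, 3) with zero slack on a requested resource.
Step-by-step check:
  pool = (3, 0, 0, 3)
  P0 needs (3, 0, 0, 2) <= (3, 0, 0, 3) -> finishes; pool += (3, 3, 1, 2) = (6, 3, 1, 5)
  P6 needs (2, 3, 1, 4) <= (6, 3, 1, 5) -> finishes; pool += (2, 2, 3, 0) = (8, 5, 4, 5)
  P1 needs (8, 5, 4, 0) <= (8, 5, 4, 5) -> finishes; pool += (0, 0, 1, 3) = (8, 5, 5, 8)
  P3 needs (1, 4, 5, 8) <= (8, 5, 5, 8) -> finishes; pool += (1, 0, 1, 0) = (9, 5, 6, 8)
  P5 needs (8, 5, 1, 8) <= (9, 5, 6, 8) -> finishes; pool += (3, 1, 1, 0) = (12, 6, 7, 8)
  P8 needs (10, 6, 6, 6) <= (12, 6, 7, 8) -> finishes; pool += (1, 2, 3, 0) = (13, 8, 10, 8)
  P4 needs (13, 8, 3, 3) <= (13, 8, 10, 8) -> finishes; pool += (0, 2, 0, 0) = (13, 10, 10, 8)


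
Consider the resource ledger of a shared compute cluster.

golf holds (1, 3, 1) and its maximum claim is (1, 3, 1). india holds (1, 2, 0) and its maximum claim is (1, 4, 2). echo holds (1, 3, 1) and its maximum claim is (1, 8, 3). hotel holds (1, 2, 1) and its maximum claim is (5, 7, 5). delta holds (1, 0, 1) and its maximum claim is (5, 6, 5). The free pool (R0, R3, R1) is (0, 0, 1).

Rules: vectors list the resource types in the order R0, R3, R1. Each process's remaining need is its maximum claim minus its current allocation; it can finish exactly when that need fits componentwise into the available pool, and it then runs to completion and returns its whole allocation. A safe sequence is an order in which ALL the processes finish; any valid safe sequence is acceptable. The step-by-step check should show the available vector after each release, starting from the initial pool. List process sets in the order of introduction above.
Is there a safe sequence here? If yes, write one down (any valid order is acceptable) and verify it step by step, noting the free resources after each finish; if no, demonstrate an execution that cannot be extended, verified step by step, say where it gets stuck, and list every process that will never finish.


UNSAFE — no complete ordering exists.
Key observation: R0 is the bottleneck — with golf, india, echo done the pool holds (3, 8, 3), short of every remaining need.
Going as far as possible: golf, india, echo; after that, nothing fits. Walking it through:
  pool = (0, 0, 1)
  golf needs (0, 0, 0) <= (0, 0, 1) -> finishes; pool += (1, 3, 1) = (1, 3, 2)
  india needs (0, 2, 2) <= (1, 3, 2) -> finishes; pool += (1, 2, 0) = (2, 5, 2)
  echo needs (0, 5, 2) <= (2, 5, 2) -> finishes; pool += (1, 3, 1) = (3, 8, 3)
  blocked: hotel wants (4, 5, 4), pool (3, 8, 3) — not enough R0 and R1
  blocked: delta wants (4, 6, 4), pool (3, 8, 3) — not enough R0 and R1
Permanently blocked: hotel and delta.


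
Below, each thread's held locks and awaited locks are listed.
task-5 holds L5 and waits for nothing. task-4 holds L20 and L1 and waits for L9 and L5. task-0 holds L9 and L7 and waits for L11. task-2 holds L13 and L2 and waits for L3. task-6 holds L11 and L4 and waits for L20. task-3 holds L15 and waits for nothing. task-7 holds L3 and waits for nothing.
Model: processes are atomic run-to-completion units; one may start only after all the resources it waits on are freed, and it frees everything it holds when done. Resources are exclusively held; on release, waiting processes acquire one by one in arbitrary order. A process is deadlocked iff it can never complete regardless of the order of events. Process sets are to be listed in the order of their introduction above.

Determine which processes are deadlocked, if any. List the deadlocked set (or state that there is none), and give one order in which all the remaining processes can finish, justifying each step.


Deadlocked: task-4, task-0 and task-6.
Key observation: the loop task-4 -> task-0 -> task-6 -> task-4 blocks itself forever; no other process is dragged down with it.
The rest can finish in the order task-7, task-2, task-5, task-3.
Verifying each step:
  task-7 waits on nothing -> runs at once and releases L3
  run task-2 (all its waits — L3 — are resolved); releases L13 and L2
  task-5 waits on nothing -> runs at once and releases L5
  task-3 waits on nothing -> runs at once and releases L15


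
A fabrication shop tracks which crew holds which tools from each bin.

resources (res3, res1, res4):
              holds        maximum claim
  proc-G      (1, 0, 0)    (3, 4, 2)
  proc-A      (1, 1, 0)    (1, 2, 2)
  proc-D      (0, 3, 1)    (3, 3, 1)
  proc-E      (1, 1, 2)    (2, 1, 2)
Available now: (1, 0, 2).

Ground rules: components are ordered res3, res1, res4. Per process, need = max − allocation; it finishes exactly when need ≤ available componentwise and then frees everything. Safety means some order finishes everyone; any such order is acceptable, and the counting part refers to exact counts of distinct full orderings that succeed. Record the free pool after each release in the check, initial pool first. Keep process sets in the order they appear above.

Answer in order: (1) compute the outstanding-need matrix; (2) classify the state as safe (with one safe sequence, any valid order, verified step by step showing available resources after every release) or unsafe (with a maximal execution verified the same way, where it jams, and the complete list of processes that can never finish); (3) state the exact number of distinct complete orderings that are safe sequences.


(1) Remaining need (order res3, res1, res4):
  proc-G: (2, 4, 2)
  proc-A: (0, 1, 2)
  proc-D: (3, 0, 0)
  proc-E: (1, 0, 0)
(2) SAFE — a valid safe sequence is proc-E, proc-A, proc-D, proc-G.
Key observation: proc-E is the earliest step where a requested resource binds exactly: need (1, 0, 0), pool (1, 0, 2) at its turn.
Step-by-step check:
  pool = (1, 0, 2)
  proc-E needs (1, 0, 0) <= (1, 0, 2) -> finishes; pool += (1, 1, 2) = (2, 1, 4)
  proc-A needs (0, 1, 2) <= (2, 1, 4) -> finishes; pool += (1, 1, 0) = (3, 2, 4)
  proc-D needs (3, 0, 0) <= (3, 2, 4) -> finishes; pool += (0, 3, 1) = (3, 5, 5)
  proc-G needs (2, 4, 2) <= (3, 5, 5) -> finishes; pool += (1, 0, 0) = (4, 5, 5)
(3) Exactly 1 of the possible complete orderings is a safe sequence.


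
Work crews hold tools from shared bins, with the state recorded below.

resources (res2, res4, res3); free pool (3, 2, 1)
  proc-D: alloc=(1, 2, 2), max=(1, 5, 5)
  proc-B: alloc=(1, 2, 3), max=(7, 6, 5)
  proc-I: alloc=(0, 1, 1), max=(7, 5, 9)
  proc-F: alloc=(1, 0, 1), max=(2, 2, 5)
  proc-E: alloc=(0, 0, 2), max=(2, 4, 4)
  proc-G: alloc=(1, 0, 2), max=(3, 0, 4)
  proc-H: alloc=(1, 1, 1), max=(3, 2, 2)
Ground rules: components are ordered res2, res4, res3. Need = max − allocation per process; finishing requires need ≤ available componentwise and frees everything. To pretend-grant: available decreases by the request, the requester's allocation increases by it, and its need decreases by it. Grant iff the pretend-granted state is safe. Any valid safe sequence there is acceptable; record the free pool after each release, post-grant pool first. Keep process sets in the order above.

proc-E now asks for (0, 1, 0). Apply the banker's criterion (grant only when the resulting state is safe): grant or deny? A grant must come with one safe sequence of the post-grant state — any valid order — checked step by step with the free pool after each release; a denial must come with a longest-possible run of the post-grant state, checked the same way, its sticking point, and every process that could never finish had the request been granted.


DENY: after the grant no complete ordering would exist.
Key observation: the wall is res4: completing proc-H, proc-G, proc-F brings the pool only to (6, 2, 5), and all the rest need more.
After a pretend grant, a maximal execution: proc-H, proc-G, proc-F — then nothing else fits. Check, step by step:
  pool = (3, 1, 1)
  proc-H needs (2, 1, 1) <= (3, 1, 1) -> finishes; pool += (1, 1, 1) = (4, 2, 2)
  proc-G needs (2, 0, 2) <= (4, 2, 2) -> finishes; pool += (1, 0, 2) = (5, 2, 4)
  proc-F needs (1, 2, 4) <= (5, 2, 4) -> finishes; pool += (1, 0, 1) = (6, 2, 5)
  blocked: proc-D wants (0, 3, 3), pool (6, 2, 5) — not enough res4
  blocked: proc-B wants (6, 4, 2), pool (6, 2, 5) — not enough res4
  blocked: proc-I wants (7, 4, 8), pool (6, 2, 5) — not enough res2, res4 and res3
  blocked: proc-E wants (2, 3, 2), pool (6, 2, 5) — not enough res4
Post-grant, the permanently blocked set is proc-D, proc-B, proc-I and proc-E.


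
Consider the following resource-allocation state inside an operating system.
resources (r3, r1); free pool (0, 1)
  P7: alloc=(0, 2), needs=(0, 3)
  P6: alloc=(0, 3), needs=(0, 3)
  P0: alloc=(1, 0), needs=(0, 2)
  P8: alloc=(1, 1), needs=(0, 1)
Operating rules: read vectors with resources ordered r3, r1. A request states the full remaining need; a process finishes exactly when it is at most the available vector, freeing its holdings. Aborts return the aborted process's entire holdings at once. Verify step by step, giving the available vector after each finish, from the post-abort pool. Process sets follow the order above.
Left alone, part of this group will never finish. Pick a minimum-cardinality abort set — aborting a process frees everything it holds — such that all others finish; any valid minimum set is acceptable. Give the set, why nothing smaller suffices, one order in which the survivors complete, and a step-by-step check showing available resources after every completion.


The answer: abort P6.
Key observation: the deadlocked P7 becomes finishable only because P6 released (0, 3); it completes at step 3 below.
Minimality: the empty abort set fails — the state is deadlocked as it stands.
The survivors complete as P0, P8, P7. Walking it through (starting from the post-abort pool):
  pool = (0, 4)
  P0: need (0, 2) fits (0, 4); releases (1, 0), pool now (1, 4)
  P8: need (0, 1) fits (1, 4); releases (1, 1), pool now (2, 5)
  P7: need (0, 3) fits (2, 5); releases (0, 2), pool now (2, 7)


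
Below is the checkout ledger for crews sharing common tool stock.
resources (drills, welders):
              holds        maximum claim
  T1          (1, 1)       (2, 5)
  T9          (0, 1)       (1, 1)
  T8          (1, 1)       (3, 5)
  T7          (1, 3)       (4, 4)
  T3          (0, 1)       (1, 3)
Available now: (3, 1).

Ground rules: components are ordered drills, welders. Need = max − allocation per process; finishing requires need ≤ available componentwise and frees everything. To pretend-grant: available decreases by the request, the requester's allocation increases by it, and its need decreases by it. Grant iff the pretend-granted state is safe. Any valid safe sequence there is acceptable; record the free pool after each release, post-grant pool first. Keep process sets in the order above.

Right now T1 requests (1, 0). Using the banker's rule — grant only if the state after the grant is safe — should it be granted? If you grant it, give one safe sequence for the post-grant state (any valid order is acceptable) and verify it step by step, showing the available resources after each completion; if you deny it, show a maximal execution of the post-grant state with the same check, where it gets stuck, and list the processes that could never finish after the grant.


DENY — the pretend-granted state is unsafe.
Key observation: after T9, T3 the pool peaks at (2, 3), and each blocked process is short somewhere: T1 on welders; T8 on welders; T7 on drills.
Pretend the grant happened; the run T9, T3 goes as far as possible. Step-by-step check:
  pool = (2, 1)
  run T9 (needs (1, 0), free (2, 1)); after release of (0, 1) the pool is (2, 2)
  run T3 (needs (1, 2), free (2, 2)); after release of (0, 1) the pool is (2, 3)
  T1 still needs (0, 4) but only (2, 3) is free — short on welders
  T8 still needs (2, 4) but only (2, 3) is free — short on welders
  T7 still needs (3, 1) but only (2, 3) is free — short on drills
Had the request been granted, T1, T8 and T7 could never finish.


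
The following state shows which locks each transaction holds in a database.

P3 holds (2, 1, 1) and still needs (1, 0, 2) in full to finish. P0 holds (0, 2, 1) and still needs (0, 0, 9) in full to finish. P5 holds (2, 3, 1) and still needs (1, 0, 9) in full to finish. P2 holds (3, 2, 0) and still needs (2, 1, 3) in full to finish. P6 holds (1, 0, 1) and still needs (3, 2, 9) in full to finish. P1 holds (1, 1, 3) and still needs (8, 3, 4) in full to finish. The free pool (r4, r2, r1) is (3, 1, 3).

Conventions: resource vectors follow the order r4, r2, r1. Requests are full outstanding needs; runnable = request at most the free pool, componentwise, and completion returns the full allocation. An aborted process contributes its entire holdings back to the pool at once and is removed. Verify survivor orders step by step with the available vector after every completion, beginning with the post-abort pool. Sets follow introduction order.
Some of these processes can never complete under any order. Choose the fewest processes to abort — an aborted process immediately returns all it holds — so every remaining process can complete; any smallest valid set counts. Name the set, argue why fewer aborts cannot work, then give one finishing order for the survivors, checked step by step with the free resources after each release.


Abort P0 and P5.
Key observation: the deadlocked P6 becomes finishable only because P0 and P5 released (2, 5, 2); it completes at step 4 below.
Minimality, checking each single-abort alternative: P3 alone leaves P0 blocked (short on r1); P0 alone leaves P5 blocked (short on r1); P5 alone leaves P0 blocked (short on r1); P2 alone leaves P0 blocked (short on r1); P6 alone leaves P0 blocked (short on r1); P1 alone leaves P0 blocked (short on r1).
The survivors complete as P2, P1, P3, P6. Verifying each step (starting from the post-abort pool):
  pool = (5, 6, 5)
  run P2 (needs (2, 1, 3), free (5, 6, 5)); after release of (3, 2, 0) the pool is (8, 8, 5)
  run P1 (needs (8, 3, 4), free (8, 8, 5)); after release of (1, 1, 3) the pool is (9, 9, 8)
  run P3 (needs (1, 0, 2), free (9, 9, 8)); after release of (2, 1, 1) the pool is (11, 10, 9)
  run P6 (needs (3, 2, 9), free (11, 10, 9)); after release of (1, 0, 1) the pool is (12, 10, 10)


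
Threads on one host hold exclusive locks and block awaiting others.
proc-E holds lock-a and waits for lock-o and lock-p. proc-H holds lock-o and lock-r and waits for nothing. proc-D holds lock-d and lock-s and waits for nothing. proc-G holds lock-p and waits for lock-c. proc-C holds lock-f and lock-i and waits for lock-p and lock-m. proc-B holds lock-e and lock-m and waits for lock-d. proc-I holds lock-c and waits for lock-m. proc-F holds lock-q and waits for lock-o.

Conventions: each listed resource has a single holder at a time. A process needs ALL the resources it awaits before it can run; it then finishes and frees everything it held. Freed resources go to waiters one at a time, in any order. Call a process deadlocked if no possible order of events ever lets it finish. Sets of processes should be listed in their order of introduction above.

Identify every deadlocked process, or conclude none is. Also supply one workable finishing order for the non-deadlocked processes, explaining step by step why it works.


No process is deadlocked.
Key observation: the wait relation is loop-free; peeling off processes with no waits unwinds the whole state.
A valid finishing order for the others: proc-H, proc-D, proc-B, proc-I, proc-G, proc-C, proc-F, proc-E.
Check, step by step:
  run proc-H (it waits on nothing); releases lock-o and lock-r
  run proc-D (it waits on nothing); releases lock-d and lock-s
  proc-B waits on lock-d — all released -> runs and releases lock-e and lock-m
  proc-I waits on lock-m — all released -> runs and releases lock-c
  proc-G waits on lock-c — all released -> runs and releases lock-p
  proc-C waits on lock-p and lock-m — all released -> runs and releases lock-f and lock-i
  proc-F waits on lock-o — all released -> runs and releases lock-q
  proc-E waits on lock-o and lock-p — all released -> runs and releases lock-a


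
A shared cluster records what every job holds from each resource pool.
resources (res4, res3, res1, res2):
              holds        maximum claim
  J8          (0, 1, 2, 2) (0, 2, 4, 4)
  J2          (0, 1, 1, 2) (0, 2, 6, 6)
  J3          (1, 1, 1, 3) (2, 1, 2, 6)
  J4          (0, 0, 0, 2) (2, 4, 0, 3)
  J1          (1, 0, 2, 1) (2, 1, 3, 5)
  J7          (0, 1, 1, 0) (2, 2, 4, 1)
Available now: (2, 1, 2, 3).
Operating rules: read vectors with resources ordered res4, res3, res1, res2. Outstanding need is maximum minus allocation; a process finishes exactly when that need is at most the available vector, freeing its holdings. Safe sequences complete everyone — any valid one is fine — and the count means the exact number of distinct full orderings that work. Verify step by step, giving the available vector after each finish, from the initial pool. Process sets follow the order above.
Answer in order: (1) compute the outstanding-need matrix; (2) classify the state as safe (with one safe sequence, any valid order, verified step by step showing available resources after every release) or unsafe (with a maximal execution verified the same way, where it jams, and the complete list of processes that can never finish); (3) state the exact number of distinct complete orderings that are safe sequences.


(1) Remaining need (order res4, res3, res1, res2):
  J8: (0, 1, 2, 2)
  J2: (0, 1, 5, 4)
  J3: (1, 0, 1, 3)
  J4: (2, 4, 0, 1)
  J1: (1, 1, 1, 4)
  J7: (2, 1, 3, 1)
(2) The state is SAFE; one workable sequence: J3, J8, J7, J1, J4, J2.
Key observation: at J3 the run first touches a limit — (1, 0, 1, 3) against (2, 1, 2, 3), exact on a resource it actually requests.
Step-by-step check:
  pool = (2, 1, 2, 3)
  J3: need (1, 0, 1, 3) fits (2, 1, 2, 3); releases (1, 1, 1, 3), pool now (3, 2, 3, 6)
  J8: need (0, 1, 2, 2) fits (3, 2, 3, 6); releases (0, 1, 2, 2), pool now (3, 3, 5, 8)
  J7: need (2, 1, 3, 1) fits (3, 3, 5, 8); releases (0, 1, 1, 0), pool now (3, 4, 6, 8)
  J1: need (1, 1, 1, 4) fits (3, 4, 6, 8); releases (1, 0, 2, 1), pool now (4, 4, 8, 9)
  J4: need (2, 4, 0, 1) fits (4, 4, 8, 9); releases (0, 0, 0, 2), pool now (4, 4, 8, 11)
  J2: need (0, 1, 5, 4) fits (4, 4, 8, 11); releases (0, 1, 1, 2), pool now (4, 5, 9, 13)
(3) Exactly 82 of the possible complete orderings are safe sequences.


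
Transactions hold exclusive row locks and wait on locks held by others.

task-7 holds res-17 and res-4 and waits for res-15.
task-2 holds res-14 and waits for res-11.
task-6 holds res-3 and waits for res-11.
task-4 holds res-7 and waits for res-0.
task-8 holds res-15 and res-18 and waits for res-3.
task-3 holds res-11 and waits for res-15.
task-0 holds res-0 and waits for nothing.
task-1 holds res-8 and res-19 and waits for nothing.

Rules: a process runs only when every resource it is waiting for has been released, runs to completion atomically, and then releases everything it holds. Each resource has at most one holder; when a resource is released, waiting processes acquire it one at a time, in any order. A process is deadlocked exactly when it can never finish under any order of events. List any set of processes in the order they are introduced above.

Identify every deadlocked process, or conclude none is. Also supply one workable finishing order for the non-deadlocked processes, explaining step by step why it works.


The deadlocked set is task-7, task-2, task-6, task-8 and task-3.
Key observation: nobody on the ring task-8 -> task-6 -> task-3 -> task-8 can start until another member finishes, which never happens; task-7 and task-2 wait into the deadlock from upstream.
The rest can finish in the order task-1, task-0, task-4.
Walking it through:
  task-1: no waits; runs immediately, freeing res-8 and res-19
  task-0: no waits; runs immediately, freeing res-0
  task-4: everything it awaited (res-0) is free; runs, freeing res-7


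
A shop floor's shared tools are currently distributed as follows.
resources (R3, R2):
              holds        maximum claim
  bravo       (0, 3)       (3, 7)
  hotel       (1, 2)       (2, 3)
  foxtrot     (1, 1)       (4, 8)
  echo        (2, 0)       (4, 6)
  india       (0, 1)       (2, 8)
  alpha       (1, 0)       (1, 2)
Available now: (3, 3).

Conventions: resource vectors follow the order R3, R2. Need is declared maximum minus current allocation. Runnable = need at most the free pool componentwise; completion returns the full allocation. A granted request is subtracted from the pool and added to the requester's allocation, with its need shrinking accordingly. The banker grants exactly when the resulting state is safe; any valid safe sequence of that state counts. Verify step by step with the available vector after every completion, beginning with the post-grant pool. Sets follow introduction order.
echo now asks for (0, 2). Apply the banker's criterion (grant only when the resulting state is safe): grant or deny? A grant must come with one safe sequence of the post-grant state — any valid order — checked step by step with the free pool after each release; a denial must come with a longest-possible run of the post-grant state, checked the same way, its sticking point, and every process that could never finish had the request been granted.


DENY — the pretend-granted state is unsafe.
Key observation: the pool after hotel, alpha is (5, 3); every surviving request exceeds it in R2, so progress ends there.
On the post-grant state, hotel, alpha is a maximal run — nothing extends it. Verifying each step:
  pool = (3, 1)
  hotel: need (1, 1) fits (3, 1); releases (1, 2), pool now (4, 3)
  alpha: need (0, 2) fits (4, 3); releases (1, 0), pool now (5, 3)
  blocked: bravo wants (3, 4), pool (5, 3) — not enough R2
  blocked: foxtrot wants (3, 7), pool (5, 3) — not enough R2
  blocked: echo wants (2, 4), pool (5, 3) — not enough R2
  blocked: india wants (2, 7), pool (5, 3) — not enough R2
Post-grant, the permanently blocked set is bravo, foxtrot, echo and india.


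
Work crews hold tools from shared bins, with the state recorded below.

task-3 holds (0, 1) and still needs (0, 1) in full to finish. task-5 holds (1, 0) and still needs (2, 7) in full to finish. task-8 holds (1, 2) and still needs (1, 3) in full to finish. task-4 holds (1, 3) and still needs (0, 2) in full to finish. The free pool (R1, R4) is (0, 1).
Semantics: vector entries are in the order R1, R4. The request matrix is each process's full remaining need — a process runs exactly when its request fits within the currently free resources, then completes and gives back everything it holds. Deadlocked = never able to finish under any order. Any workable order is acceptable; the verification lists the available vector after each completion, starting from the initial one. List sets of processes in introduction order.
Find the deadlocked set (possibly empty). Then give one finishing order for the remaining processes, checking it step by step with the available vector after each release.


No process is deadlocked.
Key observation: task-3 leads a chain of completions in which each release enables another process.
The rest can finish in the order task-3, task-4, task-8, task-5. Walking it through:
  pool = (0, 1)
  run task-3 (needs (0, 1), free (0, 1)); after release of (0, 1) the pool is (0, 2)
  run task-4 (needs (0, 2), free (0, 2)); after release of (1, 3) the pool is (1, 5)
  run task-8 (needs (1, 3), free (1, 5)); after release of (1, 2) the pool is (2, 7)
  run task-5 (needs (2, 7), free (2, 7)); after release of (1, 0) the pool is (3, 7)


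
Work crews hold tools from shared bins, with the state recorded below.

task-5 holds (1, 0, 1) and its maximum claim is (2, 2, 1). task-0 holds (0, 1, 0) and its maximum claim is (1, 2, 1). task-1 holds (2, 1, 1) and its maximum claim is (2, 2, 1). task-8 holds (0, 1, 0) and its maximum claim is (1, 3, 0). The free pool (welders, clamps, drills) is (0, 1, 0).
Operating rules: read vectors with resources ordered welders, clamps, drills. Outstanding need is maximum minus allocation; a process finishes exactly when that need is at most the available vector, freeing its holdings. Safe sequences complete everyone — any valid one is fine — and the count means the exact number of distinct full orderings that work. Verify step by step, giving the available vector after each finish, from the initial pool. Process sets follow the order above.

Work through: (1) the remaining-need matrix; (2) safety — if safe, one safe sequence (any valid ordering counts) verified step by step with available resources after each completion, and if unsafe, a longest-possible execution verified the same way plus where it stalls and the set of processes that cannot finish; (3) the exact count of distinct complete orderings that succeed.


(1) Remaining need (order welders, clamps, drills):
  task-5: (1, 2, 0)
  task-0: (1, 1, 1)
  task-1: (0, 1, 0)
  task-8: (1, 2, 0)
(2) SAFE — a valid safe sequence is task-1, task-8, task-5, task-0.
Key observation: reading the order forward, task-1 is the first process whose need (0, 1, 0) meets the free pool (0, 1, 0) exactly on a resource it requests.
Verifying each step:
  pool = (0, 1, 0)
  task-1 needs (0, 1, 0) <= (0, 1, 0) -> finishes; pool += (2, 1, 1) = (2, 2, 1)
  task-8 needs (1, 2, 0) <= (2, 2, 1) -> finishes; pool += (0, 1, 0) = (2, 3, 1)
  task-5 needs (1, 2, 0) <= (2, 3, 1) -> finishes; pool += (1, 0, 1) = (3, 3, 2)
  task-0 needs (1, 1, 1) <= (3, 3, 2) -> finishes; pool += (0, 1, 0) = (3, 4, 2)
(3) The exact count: 6 of the possible complete orderings are safe sequences.


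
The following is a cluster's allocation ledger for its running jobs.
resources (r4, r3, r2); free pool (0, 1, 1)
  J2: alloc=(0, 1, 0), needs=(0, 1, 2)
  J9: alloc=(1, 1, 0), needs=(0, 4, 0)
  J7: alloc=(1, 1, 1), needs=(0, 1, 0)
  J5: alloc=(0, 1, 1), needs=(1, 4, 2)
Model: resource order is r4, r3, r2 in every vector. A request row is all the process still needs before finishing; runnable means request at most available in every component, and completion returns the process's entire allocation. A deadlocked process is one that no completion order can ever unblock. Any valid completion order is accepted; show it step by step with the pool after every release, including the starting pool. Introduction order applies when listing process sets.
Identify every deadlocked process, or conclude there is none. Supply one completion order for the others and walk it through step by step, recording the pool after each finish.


Deadlocked set: J9 and J5.
Key observation: J7, J2 can finish, but then (1, 3, 2) is all there is, and the blocked group's r3 demands exceed it.
The rest can finish in the order J7, J2. Walking it through:
  pool = (0, 1, 1)
  run J7 (needs (0, 1, 0), free (0, 1, 1)); after release of (1, 1, 1) the pool is (1, 2, 2)
  run J2 (needs (0, 1, 2), free (1, 2, 2)); after release of (0, 1, 0) the pool is (1, 3, 2)
The blocked processes can never fit:
  blocked: J9 wants (0, 4, 0), pool (1, 3, 2) — not enough r3
  blocked: J5 wants (1, 4, 2), pool (1, 3, 2) — not enough r3
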